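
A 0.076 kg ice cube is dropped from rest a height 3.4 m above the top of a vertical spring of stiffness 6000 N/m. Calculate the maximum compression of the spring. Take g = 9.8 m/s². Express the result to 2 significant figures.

Measuring PE from the top of the relaxed spring, at max compression the cube has dropped H + x with zero KE, so:
mg(H + x) = ½kx²
½(6000)x² − (0.076)(9.8)x − (0.076)(9.8)(3.4) = 0
3000x² − 0.7448x − 2.532 = 0
x = [0.7448 + √(0.5547 + 30388)]/(2 × 3000) = 0.02918 m

x = 0.029 m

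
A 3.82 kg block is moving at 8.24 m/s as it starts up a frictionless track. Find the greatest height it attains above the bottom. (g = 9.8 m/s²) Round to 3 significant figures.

h = 3.46 m

By energy conservation, ½mv² = mgh
h = v²/(2g) = 8.24²/(2 × 9.8) = 3.464 m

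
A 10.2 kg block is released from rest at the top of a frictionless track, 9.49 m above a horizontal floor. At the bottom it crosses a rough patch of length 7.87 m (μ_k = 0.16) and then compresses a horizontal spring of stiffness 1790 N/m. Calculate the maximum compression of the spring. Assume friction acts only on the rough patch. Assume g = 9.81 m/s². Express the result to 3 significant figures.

Initial energy: E₁ = mgh = (10.2)(9.81)(9.49) = 949.59 J
Friction removes W_f = μ_k mg d = (0.16)(10.2)(9.81)(7.87) = 126.0 J
Energy reaching the spring: E = 949.59 − 126.0 = 823.59 J
At max compression ½kx² = E ⇒ x = √(2E/k) = √(2 × 823.59/1790) = 0.9593 m

x = 0.959 m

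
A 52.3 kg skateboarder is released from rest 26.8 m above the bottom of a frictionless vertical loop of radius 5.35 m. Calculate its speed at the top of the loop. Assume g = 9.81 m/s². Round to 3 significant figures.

v = 17.8 m/s

Energy conservation: mgh = ½mv_top² + mg(2r)
v_top² = 2g(h − 2r) = 2(9.81)(26.8 − 10.70) = 315.9
v_top = 17.77 m/s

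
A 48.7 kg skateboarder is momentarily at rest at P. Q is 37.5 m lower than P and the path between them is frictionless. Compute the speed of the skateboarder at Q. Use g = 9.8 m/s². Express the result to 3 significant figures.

Energy conservation between the two points: mgh = ½mv²
v = √(2gh) = √(2 × 9.8 × 37.5) = √735.00 = 27.11 m/s

v = 27.1 m/s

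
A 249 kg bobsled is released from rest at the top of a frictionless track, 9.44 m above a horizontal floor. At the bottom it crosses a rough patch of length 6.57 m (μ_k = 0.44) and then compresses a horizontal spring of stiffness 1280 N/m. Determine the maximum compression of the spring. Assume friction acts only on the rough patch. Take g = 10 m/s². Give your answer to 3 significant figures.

Initial energy: E₁ = mgh = (249)(10)(9.44) = 23506 J
Friction removes W_f = μ_k mg d = (0.44)(249)(10)(6.57) = 7198 J
Energy reaching the spring: E = 23506 − 7198 = 16308 J
At max compression ½kx² = E ⇒ x = √(2E/k) = √(2 × 16308/1280) = 5.048 m

x = 5.05 m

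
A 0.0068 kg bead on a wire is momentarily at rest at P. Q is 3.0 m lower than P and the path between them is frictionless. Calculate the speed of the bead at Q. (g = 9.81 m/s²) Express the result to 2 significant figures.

Mechanical energy is conserved (no friction): mgh = ½mv²
v = √(2gh) = √(2 × 9.81 × 3.0) = √58.860 = 7.672 m/s

v = 7.7 m/s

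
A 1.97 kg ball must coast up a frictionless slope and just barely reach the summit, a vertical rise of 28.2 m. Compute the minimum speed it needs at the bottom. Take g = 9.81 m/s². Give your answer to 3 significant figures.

v = 23.5 m/s

At the top it is momentarily at rest, so all KE converts to PE: ½mv² = mgh
v = √(2gh) = √(2 × 9.81 × 28.2) = 23.52 m/s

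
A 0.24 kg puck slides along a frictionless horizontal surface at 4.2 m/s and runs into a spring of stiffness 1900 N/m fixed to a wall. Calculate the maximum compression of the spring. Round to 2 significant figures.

x = 0.047 m

Conservation of energy between contact and max compression: ½mv² = ½kx²
x = v√(m/k) = 4.2 × √(0.24/1900) = 0.04720 m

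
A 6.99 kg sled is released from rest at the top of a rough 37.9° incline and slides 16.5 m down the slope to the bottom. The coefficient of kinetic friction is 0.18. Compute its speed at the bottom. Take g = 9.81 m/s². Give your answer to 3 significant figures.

v = 12.4 m/s

Taking the bottom as reference, mgh = ½mv² + μ_k N L with h = L sinθ, N = mg cosθ:
mgh = mgL sinθ = (6.99)(9.81)(16.5)sin37.9° = 695.02 J
W_f = μ_k mg cosθ · L = (0.18)(6.99)(9.81)cos37.9°·16.5 = 160.7 J
½mv² = 695.02 − 160.7 = 534.32 J
v = √(2 × 534.32/6.99) = 12.36 m/s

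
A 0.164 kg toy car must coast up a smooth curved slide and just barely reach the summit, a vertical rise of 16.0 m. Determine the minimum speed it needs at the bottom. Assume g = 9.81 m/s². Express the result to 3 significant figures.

v = 17.7 m/s

At the top it is momentarily at rest, so all KE converts to PE: ½mv² = mgh
v = √(2gh) = √(2 × 9.81 × 16.0) = 17.72 m/s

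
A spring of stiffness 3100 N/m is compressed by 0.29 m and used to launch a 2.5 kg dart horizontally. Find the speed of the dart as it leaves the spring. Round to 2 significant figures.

v = 10 m/s

The dart leaves the spring when the spring is at natural length, so ½kx² = ½mv²
v = x√(k/m) = 0.29 × √(3100/2.5) = 10.21 m/s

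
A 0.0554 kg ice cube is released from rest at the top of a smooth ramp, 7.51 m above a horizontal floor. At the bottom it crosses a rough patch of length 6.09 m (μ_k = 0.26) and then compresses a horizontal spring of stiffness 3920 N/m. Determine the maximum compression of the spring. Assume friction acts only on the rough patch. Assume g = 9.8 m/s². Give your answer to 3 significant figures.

Initial energy: E₁ = mgh = (0.0554)(9.8)(7.51) = 4.0773 J
Friction removes W_f = μ_k mg d = (0.26)(0.0554)(9.8)(6.09) = 0.8597 J
Energy reaching the spring: E = 4.0773 − 0.8597 = 3.2177 J
At max compression ½kx² = E ⇒ x = √(2E/k) = √(2 × 3.2177/3920) = 0.04052 m

x = 0.0405 m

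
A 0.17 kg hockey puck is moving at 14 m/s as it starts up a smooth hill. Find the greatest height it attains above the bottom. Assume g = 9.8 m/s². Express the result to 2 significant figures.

h = 10 m

By energy conservation, ½mv² = mgh
h = v²/(2g) = 14²/(2 × 9.8) = 10.00 m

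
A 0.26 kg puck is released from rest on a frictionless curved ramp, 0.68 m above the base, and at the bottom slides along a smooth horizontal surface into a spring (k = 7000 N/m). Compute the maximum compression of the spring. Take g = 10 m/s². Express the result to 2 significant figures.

At max compression the puck is momentarily at rest: mgh = ½kx²
x = √(2mgh/k) = √(2 × 0.26 × 10 × 0.68 / 7000) = 0.02248 m

x = 0.022 m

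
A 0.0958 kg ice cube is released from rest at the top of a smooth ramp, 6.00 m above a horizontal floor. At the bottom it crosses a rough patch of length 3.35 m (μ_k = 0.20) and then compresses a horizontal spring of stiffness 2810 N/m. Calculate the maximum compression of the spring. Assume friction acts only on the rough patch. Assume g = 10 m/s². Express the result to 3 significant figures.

Initial energy: E₁ = mgh = (0.0958)(10)(6.00) = 5.7480 J
Friction removes W_f = μ_k mg d = (0.20)(0.0958)(10)(3.35) = 0.6419 J
Energy reaching the spring: E = 5.7480 − 0.6419 = 5.1061 J
At max compression ½kx² = E ⇒ x = √(2E/k) = √(2 × 5.1061/2810) = 0.06028 m

x = 0.0603 m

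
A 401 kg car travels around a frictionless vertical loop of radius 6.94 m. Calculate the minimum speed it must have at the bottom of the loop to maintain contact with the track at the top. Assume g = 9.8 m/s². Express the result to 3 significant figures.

At the top: mg = mv_top²/r ⇒ v_top² = gr = 68.01 m²/s²
Energy from bottom to top (height 2r): ½mv_bot² = ½mv_top² + mg(2r)
v_bot² = gr + 4gr = 5gr = 340.1
v_bot = √(5gr) = 18.44 m/s

v = 18.4 m/s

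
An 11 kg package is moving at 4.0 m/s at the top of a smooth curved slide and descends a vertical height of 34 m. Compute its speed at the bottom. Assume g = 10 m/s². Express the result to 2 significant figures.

By conservation of mechanical energy, ½mv₀² + mgh = ½mv²
v² = v₀² + 2gh = (4.0)² + 2(10)(34) = 696.00
v = √696.00 = 26.38 m/s

v = 26 m/s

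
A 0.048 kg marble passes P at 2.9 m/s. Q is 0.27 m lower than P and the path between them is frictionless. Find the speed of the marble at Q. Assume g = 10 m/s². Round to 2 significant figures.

v = 3.7 m/s

Equating total energy at the two states: ½mv₀² + mgh = ½mv²
v² = v₀² + 2gh = (2.9)² + 2(10)(0.27) = 13.810
v = √13.810 = 3.716 m/s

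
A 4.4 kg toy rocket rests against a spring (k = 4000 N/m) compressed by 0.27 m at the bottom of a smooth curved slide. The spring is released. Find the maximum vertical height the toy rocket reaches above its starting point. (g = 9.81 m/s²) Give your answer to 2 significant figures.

Energy conservation from release to the highest point: ½kx² = mgh
h = kx²/(2mg) = (4000)(0.27)²/(2 × 4.4 × 9.81) = 3.378 m

h = 3.4 m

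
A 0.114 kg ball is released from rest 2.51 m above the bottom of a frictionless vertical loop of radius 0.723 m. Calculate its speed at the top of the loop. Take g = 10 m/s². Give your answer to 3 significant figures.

v = 4.61 m/s

Energy conservation: mgh = ½mv_top² + mg(2r)
v_top² = 2g(h − 2r) = 2(10)(2.51 − 1.446) = 21.28
v_top = 4.613 m/s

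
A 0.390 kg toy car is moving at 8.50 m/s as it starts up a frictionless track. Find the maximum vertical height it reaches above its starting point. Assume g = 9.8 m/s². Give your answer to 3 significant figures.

By energy conservation, ½mv² = mgh
h = v²/(2g) = 8.50²/(2 × 9.8) = 3.686 m

h = 3.69 m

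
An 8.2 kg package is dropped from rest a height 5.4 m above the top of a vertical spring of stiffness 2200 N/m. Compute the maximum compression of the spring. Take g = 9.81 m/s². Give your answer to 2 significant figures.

x = 0.67 m

Let x be the compression. The total drop is H + x, and the package is instantaneously at rest at max compression, so energy conservation gives:
mg(H + x) = ½kx²
½(2200)x² − (8.2)(9.81)x − (8.2)(9.81)(5.4) = 0
1100x² − 80.44x − 434.4 = 0
x = [80.44 + √(6471 + 1.9113e+06)]/(2 × 1100) = 0.6660 m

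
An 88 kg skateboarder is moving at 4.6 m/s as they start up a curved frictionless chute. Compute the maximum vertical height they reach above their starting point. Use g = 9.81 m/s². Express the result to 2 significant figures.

h = 1.1 m

By energy conservation, ½mv² = mgh
h = v²/(2g) = 4.6²/(2 × 9.81) = 1.078 m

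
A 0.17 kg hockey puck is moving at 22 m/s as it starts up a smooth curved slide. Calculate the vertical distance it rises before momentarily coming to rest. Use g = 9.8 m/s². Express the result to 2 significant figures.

h = 25 m

Setting KE at the bottom equal to PE gained: ½mv² = mgh
h = v²/(2g) = 22²/(2 × 9.8) = 24.69 m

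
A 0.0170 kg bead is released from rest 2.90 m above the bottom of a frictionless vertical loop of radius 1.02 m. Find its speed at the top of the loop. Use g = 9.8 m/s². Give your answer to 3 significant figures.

v = 4.11 m/s

Energy conservation: mgh = ½mv_top² + mg(2r)
v_top² = 2g(h − 2r) = 2(9.8)(2.90 − 2.040) = 16.86
v_top = 4.106 m/s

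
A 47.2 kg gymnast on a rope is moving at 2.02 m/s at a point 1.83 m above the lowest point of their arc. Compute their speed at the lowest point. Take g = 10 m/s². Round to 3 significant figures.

v = 6.38 m/s

By conservation of mechanical energy, ½mv₀² + mgh = ½mv²
The mass cancels from both sides.
v² = v₀² + 2gh = (2.02)² + 2(10)(1.83) = 40.680
v = √40.680 = 6.378 m/s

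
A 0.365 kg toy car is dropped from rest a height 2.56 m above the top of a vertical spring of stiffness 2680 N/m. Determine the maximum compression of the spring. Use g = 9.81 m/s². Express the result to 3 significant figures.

x = 0.0841 m

Take the reference level at the top of the uncompressed spring. At max compression the car has fallen H + x and is momentarily at rest:
mg(H + x) = ½kx²
½(2680)x² − (0.365)(9.81)x − (0.365)(9.81)(2.56) = 0
1340x² − 3.581x − 9.166 = 0
x = [3.581 + √(12.82 + 49132)]/(2 × 1340) = 0.08406 m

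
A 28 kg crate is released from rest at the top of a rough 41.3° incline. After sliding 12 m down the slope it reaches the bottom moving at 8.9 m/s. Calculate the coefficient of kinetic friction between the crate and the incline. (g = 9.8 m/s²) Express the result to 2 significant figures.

The energy dissipated by friction is the PE lost minus the KE gained:
mgL sinθ = 2173.3 J; ½mv² = 1108.9 J
W_f = 2173.3 − 1108.9 = 1064 J
μ_k = W_f/(mg cosθ · L) = 1064/(206.1 × 12) = 0.4302

μ_k = 0.43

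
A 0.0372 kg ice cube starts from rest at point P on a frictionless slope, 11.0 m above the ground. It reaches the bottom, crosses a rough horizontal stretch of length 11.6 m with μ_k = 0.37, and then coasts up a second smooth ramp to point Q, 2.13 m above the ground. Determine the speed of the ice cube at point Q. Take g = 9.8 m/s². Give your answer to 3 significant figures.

Energy at P: mgh₁ = (0.0372)(9.8)(11.0) = 4.0102 J
Friction loss: W_f = μ_k mg d = 1.565 J
At Q: ½mv² + mgh₂ = mgh₁ − W_f
½mv² = 4.0102 − 1.565 − 0.77651 = 1.6690 J
v = √(2 × 1.6690/0.0372) = 9.473 m/s

v = 9.47 m/s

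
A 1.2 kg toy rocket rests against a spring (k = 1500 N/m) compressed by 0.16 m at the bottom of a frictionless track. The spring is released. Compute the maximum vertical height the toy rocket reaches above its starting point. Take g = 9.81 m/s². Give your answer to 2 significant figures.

h = 1.6 m

At maximum height the toy rocket is at rest, so ½kx² = mgh
h = kx²/(2mg) = (1500)(0.16)²/(2 × 1.2 × 9.81) = 1.631 m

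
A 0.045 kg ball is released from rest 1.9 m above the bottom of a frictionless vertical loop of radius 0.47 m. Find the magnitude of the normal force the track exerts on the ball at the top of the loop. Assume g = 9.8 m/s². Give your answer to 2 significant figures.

N = 1.4 N

Energy from release to top (height 2r): mgh = ½mv_top² + mg(2r)
v_top² = 2g(h − 2r) = 2(9.8)(1.9 − 0.9400) = 18.816 m²/s²
At the top, both N and weight point toward the centre: N + mg = mv_top²/r
N = m(v_top²/r − g) = 0.045(18.816/0.47 − 9.8) = 1.361 N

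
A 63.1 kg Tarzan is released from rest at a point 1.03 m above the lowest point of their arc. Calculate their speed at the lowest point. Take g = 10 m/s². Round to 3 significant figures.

By conservation of mechanical energy, mgh = ½mv²
v = √(2gh) = √(2 × 10 × 1.03) = √20.600 = 4.539 m/s

v = 4.54 m/s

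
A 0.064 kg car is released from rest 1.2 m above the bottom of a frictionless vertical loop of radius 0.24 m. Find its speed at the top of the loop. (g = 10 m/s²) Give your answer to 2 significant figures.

v = 3.8 m/s

Energy conservation: mgh = ½mv_top² + mg(2r)
v_top² = 2g(h − 2r) = 2(10)(1.2 − 0.4800) = 14.40
v_top = 3.795 m/s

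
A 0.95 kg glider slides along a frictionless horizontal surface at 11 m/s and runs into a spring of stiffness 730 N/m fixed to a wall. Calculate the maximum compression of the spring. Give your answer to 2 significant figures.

x = 0.40 m

Conservation of energy between contact and max compression: ½mv² = ½kx²
x = v√(m/k) = 11 × √(0.95/730) = 0.3968 m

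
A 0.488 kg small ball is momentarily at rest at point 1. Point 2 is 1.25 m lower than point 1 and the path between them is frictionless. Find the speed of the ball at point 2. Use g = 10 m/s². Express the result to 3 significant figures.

v = 5.00 m/s

Energy conservation between the two points: mgh = ½mv²
v = √(2gh) = √(2 × 10 × 1.25) = √25.000 = 5.000 m/s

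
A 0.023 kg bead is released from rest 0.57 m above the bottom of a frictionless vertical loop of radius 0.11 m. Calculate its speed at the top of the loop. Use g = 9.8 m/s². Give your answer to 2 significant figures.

v = 2.6 m/s

Energy conservation: mgh = ½mv_top² + mg(2r)
v_top² = 2g(h − 2r) = 2(9.8)(0.57 − 0.2200) = 6.860
v_top = 2.619 m/s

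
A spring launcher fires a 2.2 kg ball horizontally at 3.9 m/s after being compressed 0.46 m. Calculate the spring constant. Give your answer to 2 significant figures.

k = 160 N/m

½kx² = ½mv²
k = mv²/x² = (2.2)(3.9)²/(0.46)² = 158.1 N/m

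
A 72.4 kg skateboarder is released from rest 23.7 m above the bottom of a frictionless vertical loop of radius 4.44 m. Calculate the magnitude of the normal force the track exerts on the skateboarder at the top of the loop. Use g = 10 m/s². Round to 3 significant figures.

Energy from release to top (height 2r): mgh = ½mv_top² + mg(2r)
v_top² = 2g(h − 2r) = 2(10)(23.7 − 8.880) = 296.40 m²/s²
At the top, both N and weight point toward the centre: N + mg = mv_top²/r
N = m(v_top²/r − g) = 72.4(296.40/4.44 − 10) = 4109 N

N = 4110 N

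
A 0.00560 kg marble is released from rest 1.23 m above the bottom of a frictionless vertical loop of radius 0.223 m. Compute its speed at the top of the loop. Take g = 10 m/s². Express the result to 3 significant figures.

Energy conservation: mgh = ½mv_top² + mg(2r)
v_top² = 2g(h − 2r) = 2(10)(1.23 − 0.4460) = 15.68
v_top = 3.960 m/s

v = 3.96 m/s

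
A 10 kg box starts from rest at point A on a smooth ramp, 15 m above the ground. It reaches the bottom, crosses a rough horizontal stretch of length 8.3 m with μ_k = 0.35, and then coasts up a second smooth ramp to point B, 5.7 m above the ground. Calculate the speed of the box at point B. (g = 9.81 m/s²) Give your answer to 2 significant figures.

v = 11 m/s

Energy at A: mgh₁ = (10)(9.81)(15) = 1471.5 J
Friction loss: W_f = μ_k mg d = 285.0 J
At B: ½mv² + mgh₂ = mgh₁ − W_f
½mv² = 1471.5 − 285.0 − 559.17 = 627.35 J
v = √(2 × 627.35/10) = 11.20 m/s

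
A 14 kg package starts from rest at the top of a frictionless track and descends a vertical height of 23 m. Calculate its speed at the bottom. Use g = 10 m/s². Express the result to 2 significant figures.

v = 21 m/s

Mechanical energy is conserved (no friction): mgh = ½mv²
The mass cancels from both sides.
v = √(2gh) = √(2 × 10 × 23) = √460.00 = 21.45 m/s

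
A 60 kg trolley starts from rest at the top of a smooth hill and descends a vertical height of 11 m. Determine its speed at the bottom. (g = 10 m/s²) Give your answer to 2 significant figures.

Energy conservation between the two points: mgh = ½mv²
The mass cancels from both sides.
v = √(2gh) = √(2 × 10 × 11) = √220.00 = 14.83 m/s

v = 15 m/s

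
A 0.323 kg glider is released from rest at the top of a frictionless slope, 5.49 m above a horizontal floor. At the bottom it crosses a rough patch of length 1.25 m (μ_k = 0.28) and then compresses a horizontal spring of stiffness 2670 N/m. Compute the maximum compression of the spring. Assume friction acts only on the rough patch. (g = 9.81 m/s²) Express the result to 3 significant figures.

Initial energy: E₁ = mgh = (0.323)(9.81)(5.49) = 17.396 J
Friction removes W_f = μ_k mg d = (0.28)(0.323)(9.81)(1.25) = 1.109 J
Energy reaching the spring: E = 17.396 − 1.109 = 16.287 J
At max compression ½kx² = E ⇒ x = √(2E/k) = √(2 × 16.287/2670) = 0.1105 m

x = 0.110 m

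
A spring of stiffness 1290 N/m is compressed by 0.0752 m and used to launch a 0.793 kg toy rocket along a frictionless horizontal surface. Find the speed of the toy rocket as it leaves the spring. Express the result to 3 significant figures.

The toy rocket leaves the spring when the spring is at natural length, so ½kx² = ½mv²
v = x√(k/m) = 0.0752 × √(1290/0.793) = 3.033 m/s

v = 3.03 m/s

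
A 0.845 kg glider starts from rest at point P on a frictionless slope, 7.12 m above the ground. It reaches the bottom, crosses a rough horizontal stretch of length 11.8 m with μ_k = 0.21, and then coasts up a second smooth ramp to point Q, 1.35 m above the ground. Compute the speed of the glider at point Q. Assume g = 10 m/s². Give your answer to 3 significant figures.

Energy at P: mgh₁ = (0.845)(10)(7.12) = 60.164 J
Friction loss: W_f = μ_k mg d = 20.94 J
At Q: ½mv² + mgh₂ = mgh₁ − W_f
½mv² = 60.164 − 20.94 − 11.408 = 27.817 J
v = √(2 × 27.817/0.845) = 8.114 m/s

v = 8.11 m/s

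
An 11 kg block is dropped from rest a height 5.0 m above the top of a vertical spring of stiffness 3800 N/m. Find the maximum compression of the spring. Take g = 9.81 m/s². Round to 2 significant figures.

Measuring PE from the top of the relaxed spring, at max compression the block has dropped H + x with zero KE, so:
mg(H + x) = ½kx²
½(3800)x² − (11)(9.81)x − (11)(9.81)(5.0) = 0
1900x² − 107.9x − 539.6 = 0
x = [107.9 + √(11645 + 4.1006e+06)]/(2 × 1900) = 0.5620 m

x = 0.56 m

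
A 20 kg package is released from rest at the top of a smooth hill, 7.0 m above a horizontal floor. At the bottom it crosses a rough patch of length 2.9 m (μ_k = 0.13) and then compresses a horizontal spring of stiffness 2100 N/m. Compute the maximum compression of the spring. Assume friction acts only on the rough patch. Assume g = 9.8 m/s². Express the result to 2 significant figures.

Initial energy: E₁ = mgh = (20)(9.8)(7.0) = 1372.0 J
Friction removes W_f = μ_k mg d = (0.13)(20)(9.8)(2.9) = 73.89 J
Energy reaching the spring: E = 1372.0 − 73.89 = 1298.1 J
At max compression ½kx² = E ⇒ x = √(2E/k) = √(2 × 1298.1/2100) = 1.112 m

x = 1.1 m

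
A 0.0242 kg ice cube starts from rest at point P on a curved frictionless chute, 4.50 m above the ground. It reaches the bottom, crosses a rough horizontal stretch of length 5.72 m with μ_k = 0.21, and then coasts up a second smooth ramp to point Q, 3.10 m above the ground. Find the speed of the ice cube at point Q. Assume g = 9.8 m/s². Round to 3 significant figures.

Energy at P: mgh₁ = (0.0242)(9.8)(4.50) = 1.0672 J
Friction loss: W_f = μ_k mg d = 0.2849 J
At Q: ½mv² + mgh₂ = mgh₁ − W_f
½mv² = 1.0672 − 0.2849 − 0.73520 = 0.047147 J
v = √(2 × 0.047147/0.0242) = 1.974 m/s

v = 1.97 m/s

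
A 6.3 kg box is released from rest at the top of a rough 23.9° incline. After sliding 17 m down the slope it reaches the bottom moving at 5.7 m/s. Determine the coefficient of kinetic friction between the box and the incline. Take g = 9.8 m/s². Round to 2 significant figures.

μ_k = 0.34

mgh = ½mv² + μ_k (mg cosθ) L, with h = L sinθ
mgL sinθ = 425.23 J; ½mv² = 102.34 J
W_f = 425.23 − 102.34 = 322.9 J
μ_k = W_f/(mg cosθ · L) = 322.9/(56.45 × 17) = 0.3365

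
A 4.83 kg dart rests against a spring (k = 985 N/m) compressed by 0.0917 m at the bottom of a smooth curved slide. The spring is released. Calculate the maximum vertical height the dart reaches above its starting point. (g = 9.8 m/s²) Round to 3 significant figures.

At maximum height the dart is at rest, so ½kx² = mgh
h = kx²/(2mg) = (985)(0.0917)²/(2 × 4.83 × 9.8) = 0.08749 m

h = 0.0875 m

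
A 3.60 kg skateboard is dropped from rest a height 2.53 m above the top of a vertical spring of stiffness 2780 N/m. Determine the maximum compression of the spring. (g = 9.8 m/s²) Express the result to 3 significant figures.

Let x be the compression. The total drop is H + x, and the skateboard is instantaneously at rest at max compression, so energy conservation gives:
mg(H + x) = ½kx²
½(2780)x² − (3.60)(9.8)x − (3.60)(9.8)(2.53) = 0
1390x² − 35.28x − 89.26 = 0
x = [35.28 + √(1245 + 496277)]/(2 × 1390) = 0.2664 m

x = 0.266 m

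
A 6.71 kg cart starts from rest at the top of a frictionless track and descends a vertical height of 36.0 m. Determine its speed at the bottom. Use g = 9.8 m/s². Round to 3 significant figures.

Energy conservation between the two points: mgh = ½mv²
v = √(2gh) = √(2 × 9.8 × 36.0) = √705.60 = 26.56 m/s

v = 26.6 m/s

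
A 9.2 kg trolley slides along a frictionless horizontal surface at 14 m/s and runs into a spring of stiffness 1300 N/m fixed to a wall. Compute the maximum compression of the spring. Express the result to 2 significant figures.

x = 1.2 m

Conservation of energy between contact and max compression: ½mv² = ½kx²
x = v√(m/k) = 14 × √(9.2/1300) = 1.178 m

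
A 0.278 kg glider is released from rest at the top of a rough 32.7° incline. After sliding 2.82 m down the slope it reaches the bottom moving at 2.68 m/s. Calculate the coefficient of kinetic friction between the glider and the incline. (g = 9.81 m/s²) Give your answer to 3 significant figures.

mgh = ½mv² + μ_k (mg cosθ) L, with h = L sinθ
mgL sinθ = 4.1548 J; ½mv² = 0.99835 J
W_f = 4.1548 − 0.99835 = 3.156 J
μ_k = W_f/(mg cosθ · L) = 3.156/(2.295 × 2.82) = 0.4877

μ_k = 0.488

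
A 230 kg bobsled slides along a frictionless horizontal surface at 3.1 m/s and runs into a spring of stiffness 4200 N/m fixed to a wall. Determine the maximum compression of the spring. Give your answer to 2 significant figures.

x = 0.73 m

All KE is stored as spring PE at maximum compression: ½mv² = ½kx²
x = v√(m/k) = 3.1 × √(230/4200) = 0.7254 m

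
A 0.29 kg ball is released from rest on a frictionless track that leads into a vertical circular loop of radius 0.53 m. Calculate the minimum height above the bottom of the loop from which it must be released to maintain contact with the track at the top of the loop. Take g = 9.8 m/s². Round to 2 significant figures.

At the top, for minimum speed gravity alone supplies the centripetal force: mg = mv_top²/r ⇒ v_top² = gr = 5.194 m²/s²
Energy conservation from release height h to the top (height 2r): mgh = ½mv_top² + mg(2r)
h = v_top²/(2g) + 2r = r/2 + 2r = 5r/2 = 1.325 m

h = 1.3 m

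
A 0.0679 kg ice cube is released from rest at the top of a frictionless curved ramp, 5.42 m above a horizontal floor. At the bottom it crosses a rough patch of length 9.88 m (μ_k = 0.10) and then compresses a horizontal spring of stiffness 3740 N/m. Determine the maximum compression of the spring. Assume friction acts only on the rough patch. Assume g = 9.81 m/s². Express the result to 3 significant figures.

x = 0.0397 m

Initial energy: E₁ = mgh = (0.0679)(9.81)(5.42) = 3.6103 J
Friction removes W_f = μ_k mg d = (0.10)(0.0679)(9.81)(9.88) = 0.6581 J
Energy reaching the spring: E = 3.6103 − 0.6581 = 2.9522 J
At max compression ½kx² = E ⇒ x = √(2E/k) = √(2 × 2.9522/3740) = 0.03973 m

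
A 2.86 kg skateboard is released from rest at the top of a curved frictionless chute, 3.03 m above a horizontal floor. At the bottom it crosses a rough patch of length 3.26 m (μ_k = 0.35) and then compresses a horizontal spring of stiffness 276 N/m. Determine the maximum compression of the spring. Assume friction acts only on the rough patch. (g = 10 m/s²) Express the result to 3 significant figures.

Initial energy: E₁ = mgh = (2.86)(10)(3.03) = 86.658 J
Friction removes W_f = μ_k mg d = (0.35)(2.86)(10)(3.26) = 32.63 J
Energy reaching the spring: E = 86.658 − 32.63 = 54.025 J
At max compression ½kx² = E ⇒ x = √(2E/k) = √(2 × 54.025/276) = 0.6257 m

x = 0.626 m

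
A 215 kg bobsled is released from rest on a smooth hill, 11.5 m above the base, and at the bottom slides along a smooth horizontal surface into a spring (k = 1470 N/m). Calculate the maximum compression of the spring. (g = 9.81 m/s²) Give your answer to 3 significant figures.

x = 5.74 m

Gravitational PE at the top equals spring PE at max compression: mgh = ½kx²
x = √(2mgh/k) = √(2 × 215 × 9.81 × 11.5 / 1470) = 5.745 m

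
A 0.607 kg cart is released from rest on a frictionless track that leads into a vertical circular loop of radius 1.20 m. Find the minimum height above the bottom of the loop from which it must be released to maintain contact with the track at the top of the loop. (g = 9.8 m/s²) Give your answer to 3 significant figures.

h = 3.00 m

At the top, for minimum speed gravity alone supplies the centripetal force: mg = mv_top²/r ⇒ v_top² = gr = 11.76 m²/s²
Energy conservation from release height h to the top (height 2r): mgh = ½mv_top² + mg(2r)
h = v_top²/(2g) + 2r = r/2 + 2r = 5r/2 = 3.000 m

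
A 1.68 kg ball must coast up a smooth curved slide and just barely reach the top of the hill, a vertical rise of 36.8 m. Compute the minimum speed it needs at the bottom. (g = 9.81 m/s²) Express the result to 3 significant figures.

v = 26.9 m/s

At the top it is momentarily at rest, so all KE converts to PE: ½mv² = mgh
v = √(2gh) = √(2 × 9.81 × 36.8) = 26.87 m/s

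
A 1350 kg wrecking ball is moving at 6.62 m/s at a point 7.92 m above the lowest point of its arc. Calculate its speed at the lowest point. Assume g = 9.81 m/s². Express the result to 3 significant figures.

Energy conservation between the two points: ½mv₀² + mgh = ½mv²
v² = v₀² + 2gh = (6.62)² + 2(9.81)(7.92) = 199.21
v = √199.21 = 14.11 m/s

v = 14.1 m/s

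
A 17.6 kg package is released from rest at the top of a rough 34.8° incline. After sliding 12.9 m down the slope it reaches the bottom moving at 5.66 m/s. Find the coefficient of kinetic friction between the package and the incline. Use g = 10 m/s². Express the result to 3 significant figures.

The energy dissipated by friction is the PE lost minus the KE gained:
mgL sinθ = 1295.7 J; ½mv² = 281.91 J
W_f = 1295.7 − 281.91 = 1014 J
μ_k = W_f/(mg cosθ · L) = 1014/(144.5 × 12.9) = 0.5438

μ_k = 0.544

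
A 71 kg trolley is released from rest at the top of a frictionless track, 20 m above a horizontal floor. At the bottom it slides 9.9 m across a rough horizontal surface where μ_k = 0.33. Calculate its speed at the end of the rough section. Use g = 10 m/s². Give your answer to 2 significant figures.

v = 18 m/s

Applying the work–energy principle:
mgh = ½mv² + μ_k m g d
W_f = μ_k mg d = (0.33)(71)(10)(9.9) = 2320 J
½mv² = mgh − W_f = 14200 − 2320 = 11880 J
v = √(2 × 11880/71) = 18.29 m/s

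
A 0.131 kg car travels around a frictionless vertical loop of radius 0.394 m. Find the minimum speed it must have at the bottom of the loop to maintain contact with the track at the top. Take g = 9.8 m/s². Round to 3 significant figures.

At the top: mg = mv_top²/r ⇒ v_top² = gr = 3.861 m²/s²
Energy from bottom to top (height 2r): ½mv_bot² = ½mv_top² + mg(2r)
v_bot² = gr + 4gr = 5gr = 19.31
v_bot = √(5gr) = 4.394 m/s

v = 4.39 m/s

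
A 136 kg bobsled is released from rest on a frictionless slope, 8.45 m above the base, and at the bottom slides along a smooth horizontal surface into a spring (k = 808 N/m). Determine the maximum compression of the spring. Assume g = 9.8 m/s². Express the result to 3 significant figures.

Energy conservation (no friction) from release to max compression: mgh = ½kx²
x = √(2mgh/k) = √(2 × 136 × 9.8 × 8.45 / 808) = 5.280 m

x = 5.28 m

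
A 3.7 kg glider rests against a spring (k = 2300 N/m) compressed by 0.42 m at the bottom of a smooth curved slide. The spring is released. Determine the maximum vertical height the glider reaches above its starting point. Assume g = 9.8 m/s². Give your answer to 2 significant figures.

At maximum height the glider is at rest, so ½kx² = mgh
h = kx²/(2mg) = (2300)(0.42)²/(2 × 3.7 × 9.8) = 5.595 m

h = 5.6 m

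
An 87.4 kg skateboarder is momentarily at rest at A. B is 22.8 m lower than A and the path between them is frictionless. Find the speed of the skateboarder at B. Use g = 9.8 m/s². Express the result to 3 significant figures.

Energy conservation between the two points: mgh = ½mv²
v = √(2gh) = √(2 × 9.8 × 22.8) = √446.88 = 21.14 m/s

v = 21.1 m/s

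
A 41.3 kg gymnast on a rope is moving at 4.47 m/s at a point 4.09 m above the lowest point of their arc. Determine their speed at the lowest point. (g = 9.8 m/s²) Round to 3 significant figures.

v = 10.0 m/s

Mechanical energy is conserved (no friction): ½mv₀² + mgh = ½mv²
v² = v₀² + 2gh = (4.47)² + 2(9.8)(4.09) = 100.14
v = √100.14 = 10.01 m/s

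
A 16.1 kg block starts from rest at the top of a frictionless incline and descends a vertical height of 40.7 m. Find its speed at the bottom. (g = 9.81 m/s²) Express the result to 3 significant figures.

Equating total energy at the two states: mgh = ½mv²
v = √(2gh) = √(2 × 9.81 × 40.7) = √798.53 = 28.26 m/s

v = 28.3 m/s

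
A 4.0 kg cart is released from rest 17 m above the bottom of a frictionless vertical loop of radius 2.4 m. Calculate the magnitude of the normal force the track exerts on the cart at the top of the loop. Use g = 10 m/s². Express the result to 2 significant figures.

N = 370 N

Energy from release to top (height 2r): mgh = ½mv_top² + mg(2r)
v_top² = 2g(h − 2r) = 2(10)(17 − 4.800) = 244.00 m²/s²
At the top, both N and weight point toward the centre: N + mg = mv_top²/r
N = m(v_top²/r − g) = 4.0(244.00/2.4 − 10) = 366.7 N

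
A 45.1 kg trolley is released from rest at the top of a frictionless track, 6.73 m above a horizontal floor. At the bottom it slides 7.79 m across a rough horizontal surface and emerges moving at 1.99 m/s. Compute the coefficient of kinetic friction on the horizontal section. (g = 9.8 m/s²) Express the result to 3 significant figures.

μ_k = 0.838

Energy bookkeeping (friction removes W_f = μ_k N d):
mgh = ½mv² + μ_k m g d
mgh = 2974.5 J; ½mv² = 89.300 J
W_f = 2974.5 − 89.300 = 2885 J
μ_k = W_f/(mg·d) = 2885/(442.0 × 7.79) = 0.8380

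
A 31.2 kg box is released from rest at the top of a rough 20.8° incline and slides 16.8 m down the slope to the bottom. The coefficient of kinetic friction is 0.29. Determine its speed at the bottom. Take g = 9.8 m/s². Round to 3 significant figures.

v = 5.26 m/s

Work–energy: mg(L sinθ) − μ_k(mg cosθ)L = ½mv²
mgh = mgL sinθ = (31.2)(9.8)(16.8)sin20.8° = 1824.1 J
W_f = μ_k mg cosθ · L = (0.29)(31.2)(9.8)cos20.8°·16.8 = 1393 J
½mv² = 1824.1 − 1393 = 431.53 J
v = √(2 × 431.53/31.2) = 5.259 m/s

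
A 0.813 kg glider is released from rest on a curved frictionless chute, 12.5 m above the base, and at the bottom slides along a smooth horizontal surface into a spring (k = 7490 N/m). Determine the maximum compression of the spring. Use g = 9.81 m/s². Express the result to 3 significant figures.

Energy conservation (no friction) from release to max compression: mgh = ½kx²
x = √(2mgh/k) = √(2 × 0.813 × 9.81 × 12.5 / 7490) = 0.1632 m

x = 0.163 m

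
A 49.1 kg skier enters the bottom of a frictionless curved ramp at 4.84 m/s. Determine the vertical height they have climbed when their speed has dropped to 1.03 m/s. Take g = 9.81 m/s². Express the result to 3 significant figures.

Conservation of energy: ½mv₁² = ½mv₂² + mgh
h = (v₁² − v₂²)/(2g) = (4.84² − 1.03²)/(2 × 9.81) = 1.140 m

h = 1.14 m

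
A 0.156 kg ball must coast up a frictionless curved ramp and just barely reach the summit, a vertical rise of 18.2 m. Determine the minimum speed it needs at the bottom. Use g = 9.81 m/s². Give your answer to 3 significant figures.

At the top it is momentarily at rest, so all KE converts to PE: ½mv² = mgh
v = √(2gh) = √(2 × 9.81 × 18.2) = 18.90 m/s

v = 18.9 m/s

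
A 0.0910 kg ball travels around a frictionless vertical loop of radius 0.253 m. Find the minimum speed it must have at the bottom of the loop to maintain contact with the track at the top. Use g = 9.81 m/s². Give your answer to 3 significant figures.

At the top: mg = mv_top²/r ⇒ v_top² = gr = 2.482 m²/s²
Energy from bottom to top (height 2r): ½mv_bot² = ½mv_top² + mg(2r)
v_bot² = gr + 4gr = 5gr = 12.41
v_bot = √(5gr) = 3.523 m/s

v = 3.52 m/s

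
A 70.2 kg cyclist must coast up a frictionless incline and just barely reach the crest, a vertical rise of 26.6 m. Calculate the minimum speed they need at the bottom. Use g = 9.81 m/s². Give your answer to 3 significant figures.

At the top they are momentarily at rest, so all KE converts to PE: ½mv² = mgh
v = √(2gh) = √(2 × 9.81 × 26.6) = 22.84 m/s

v = 22.8 m/s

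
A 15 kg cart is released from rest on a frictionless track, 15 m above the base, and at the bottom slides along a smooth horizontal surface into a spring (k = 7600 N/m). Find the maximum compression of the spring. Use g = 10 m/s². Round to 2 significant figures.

At max compression the cart is momentarily at rest: mgh = ½kx²
x = √(2mgh/k) = √(2 × 15 × 10 × 15 / 7600) = 0.7695 m

x = 0.77 m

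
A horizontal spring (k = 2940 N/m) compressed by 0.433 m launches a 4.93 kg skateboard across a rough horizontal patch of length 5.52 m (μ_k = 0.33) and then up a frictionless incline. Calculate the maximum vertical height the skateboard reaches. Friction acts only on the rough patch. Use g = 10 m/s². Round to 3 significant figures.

h = 3.77 m

Spring energy: E₀ = ½kx² = ½(2940)(0.433)² = 275.61 J
Friction: W_f = μ_k mg d = (0.33)(4.93)(10)(5.52) = 89.80 J
Energy at base of ramp: E = 275.61 − 89.80 = 185.80 J
At max height all remaining energy is PE: mgh = E ⇒ h = E/(mg) = 185.80/(4.93 × 10) = 3.769 m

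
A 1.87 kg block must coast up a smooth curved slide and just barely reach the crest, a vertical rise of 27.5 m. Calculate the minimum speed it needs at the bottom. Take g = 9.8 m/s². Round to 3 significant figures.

v = 23.2 m/s

At the top it is momentarily at rest, so all KE converts to PE: ½mv² = mgh
v = √(2gh) = √(2 × 9.8 × 27.5) = 23.22 m/s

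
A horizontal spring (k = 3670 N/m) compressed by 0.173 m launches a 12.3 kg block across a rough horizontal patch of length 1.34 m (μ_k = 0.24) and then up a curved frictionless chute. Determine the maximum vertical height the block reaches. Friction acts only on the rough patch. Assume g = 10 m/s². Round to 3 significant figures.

h = 0.125 m

Spring energy: E₀ = ½kx² = ½(3670)(0.173)² = 54.920 J
Friction: W_f = μ_k mg d = (0.24)(12.3)(10)(1.34) = 39.56 J
Energy at base of ramp: E = 54.920 − 39.56 = 15.363 J
At max height all remaining energy is PE: mgh = E ⇒ h = E/(mg) = 15.363/(12.3 × 10) = 0.1249 m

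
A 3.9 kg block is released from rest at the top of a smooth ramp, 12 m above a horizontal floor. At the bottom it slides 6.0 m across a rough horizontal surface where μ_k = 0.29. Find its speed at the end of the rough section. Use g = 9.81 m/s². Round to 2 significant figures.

v = 14 m/s

Applying the work–energy principle:
mgh = ½mv² + μ_k m g d
W_f = μ_k mg d = (0.29)(3.9)(9.81)(6.0) = 66.57 J
½mv² = mgh − W_f = 459.11 − 66.57 = 392.54 J
v = √(2 × 392.54/3.9) = 14.19 m/s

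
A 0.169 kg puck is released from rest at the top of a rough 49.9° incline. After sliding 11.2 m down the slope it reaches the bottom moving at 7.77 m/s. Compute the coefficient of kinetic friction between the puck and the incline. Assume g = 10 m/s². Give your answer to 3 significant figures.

mgh = ½mv² + μ_k (mg cosθ) L, with h = L sinθ
mgL sinθ = 14.478 J; ½mv² = 5.1015 J
W_f = 14.478 − 5.1015 = 9.377 J
μ_k = W_f/(mg cosθ · L) = 9.377/(1.089 × 11.2) = 0.7691

μ_k = 0.769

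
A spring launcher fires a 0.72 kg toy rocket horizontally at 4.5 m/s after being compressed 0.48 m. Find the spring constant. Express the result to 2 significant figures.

k = 63 N/m

Spring PE at full compression equals KE at release: ½kx² = ½mv²
k = mv²/x² = (0.72)(4.5)²/(0.48)² = 63.28 N/m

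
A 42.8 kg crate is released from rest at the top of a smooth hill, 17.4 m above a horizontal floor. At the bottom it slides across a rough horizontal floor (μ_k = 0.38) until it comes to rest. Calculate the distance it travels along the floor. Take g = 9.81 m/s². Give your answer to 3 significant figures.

Energy at the top = energy at the end + work done against friction:
At rest all PE has been dissipated by friction: mgh = μ_k m g d
d = h/μ_k = 17.4/0.38 = 45.79 m

d = 45.8 m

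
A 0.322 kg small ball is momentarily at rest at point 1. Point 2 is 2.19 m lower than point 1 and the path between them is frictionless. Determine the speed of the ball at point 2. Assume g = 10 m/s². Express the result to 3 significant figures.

v = 6.62 m/s

Mechanical energy is conserved (no friction): mgh = ½mv²
v = √(2gh) = √(2 × 10 × 2.19) = √43.800 = 6.618 m/s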